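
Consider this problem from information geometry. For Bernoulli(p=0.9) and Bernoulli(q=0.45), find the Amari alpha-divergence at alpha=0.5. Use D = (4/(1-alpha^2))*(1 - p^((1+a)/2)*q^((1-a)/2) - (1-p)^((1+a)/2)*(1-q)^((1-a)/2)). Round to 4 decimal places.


Amari alpha-divergence:
D = (4/(1-alpha^2))*(1 - p^((1+a)/2)*q^((1-a)/2) - (1-p)^((1+a)/2)*(1-q)^((1-a)/2)).
alpha = 0.5, p = 0.9, q = 0.45.
e1 = (1+alpha)/2 = 0.75, e2 = (1-alpha)/2 = 0.25.
t1 = p^e1 * q^e2 = 0.9^0.75 * 0.45^0.25 = 0.756807.
t2 = (1-p)^e1 * (1-q)^e2 = 0.1^0.75 * 0.55^0.25 = 0.153141.
4/(1-alpha^2) = 5.333333.
D = 5.333333*(1 - 0.756807 - 0.153141) = 0.4803

0.4803


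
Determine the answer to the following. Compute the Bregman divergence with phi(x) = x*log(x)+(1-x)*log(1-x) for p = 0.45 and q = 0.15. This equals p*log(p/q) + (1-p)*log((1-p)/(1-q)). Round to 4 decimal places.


Bregman divergence with negative entropy generator:
D = p*log(p/q) + (1-p)*log((1-p)/(1-q)).
p = 0.45, q = 0.15.
p*log(p/q) = 0.45*log(0.45/0.15) = 0.494376.
(1-p)*log((1-p)/(1-q)) = 0.55*log(0.55/0.85) = -0.239425.
D = 0.494376 + -0.239425 = 0.2550

0.2550


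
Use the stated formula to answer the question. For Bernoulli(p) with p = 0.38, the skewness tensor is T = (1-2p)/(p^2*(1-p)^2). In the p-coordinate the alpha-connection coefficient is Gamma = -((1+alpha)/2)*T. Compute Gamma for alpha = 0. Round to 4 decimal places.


Skewness (Amari-Chentsov) tensor: T = (1-2p)/(p^2*(1-p)^2).
p = 0.38, 1-2p = 0.24, p^2 = 0.1444, (1-p)^2 = 0.3844.
T = 0.24/(0.1444 * 0.3844) = 4.323751.
In the p-coordinate, Gamma^(alpha) = Gamma^(0) - (alpha/2)*T with Gamma^(0) = (1/2)*g'(p) = -T/2,
so Gamma^(alpha) = -((1+alpha)/2)*T.
alpha = 0, -(1+alpha)/2 = -0.5.
Gamma = -0.5 * 4.323751 = -2.1619

-2.1619


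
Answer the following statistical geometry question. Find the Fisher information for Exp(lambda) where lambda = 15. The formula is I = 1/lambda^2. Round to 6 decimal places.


Fisher information for exponential: I(lambda) = 1/lambda^2.
lambda = 15, lambda^2 = 225.
I = 1/225 = 0.004444

0.004444


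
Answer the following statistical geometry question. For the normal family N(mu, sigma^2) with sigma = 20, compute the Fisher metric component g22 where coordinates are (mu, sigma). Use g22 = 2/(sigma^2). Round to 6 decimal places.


For the 2-parameter normal family, the Fisher metric has:
  g11 = 1/sigma^2, g22 = 2/sigma^2.
sigma = 20, sigma^2 = 400.
g22 = 0.005000

0.005000


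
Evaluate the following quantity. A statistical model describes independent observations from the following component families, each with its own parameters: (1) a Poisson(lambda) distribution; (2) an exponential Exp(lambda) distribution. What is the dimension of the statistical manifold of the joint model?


The dimension of a statistical manifold equals the number of free
(independent) real parameters of the model. For a product of independent
blocks the parameter counts add.
- Poisson (lambda): 1.
- exponential (lambda): 1.
Total = 1 + 1 = 2.
Dimension = 2

2


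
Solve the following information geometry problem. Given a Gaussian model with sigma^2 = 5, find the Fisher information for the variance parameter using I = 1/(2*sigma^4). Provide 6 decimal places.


Fisher information for variance: I(sigma^2) = 1/(2*sigma^4).
sigma^2 = 5, so sigma^4 = 25.
I = 1/(2*25) = 1/50 = 0.020000

0.020000


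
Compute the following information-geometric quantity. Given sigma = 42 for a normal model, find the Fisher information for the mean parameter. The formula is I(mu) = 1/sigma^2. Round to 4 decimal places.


The Fisher information for the mean of a normal distribution is I(mu) = 1/sigma^2.
sigma = 42, so sigma^2 = 1764.
I(mu) = 1/1764 = 0.0006

0.0006


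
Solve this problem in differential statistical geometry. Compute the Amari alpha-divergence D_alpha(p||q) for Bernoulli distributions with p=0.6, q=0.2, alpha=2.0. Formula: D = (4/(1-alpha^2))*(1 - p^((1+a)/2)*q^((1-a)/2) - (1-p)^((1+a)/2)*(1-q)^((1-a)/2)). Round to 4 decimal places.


Amari alpha-divergence:
D = (4/(1-alpha^2))*(1 - p^((1+a)/2)*q^((1-a)/2) - (1-p)^((1+a)/2)*(1-q)^((1-a)/2)).
alpha = 2.0, p = 0.6, q = 0.2.
e1 = (1+alpha)/2 = 1.5, e2 = (1-alpha)/2 = -0.5.
t1 = p^e1 * q^e2 = 0.6^1.5 * 0.2^-0.5 = 1.03923.
t2 = (1-p)^e1 * (1-q)^e2 = 0.4^1.5 * 0.8^-0.5 = 0.282843.
4/(1-alpha^2) = -1.333333.
D = -1.333333*(1 - 1.03923 - 0.282843) = 0.4294

0.4294


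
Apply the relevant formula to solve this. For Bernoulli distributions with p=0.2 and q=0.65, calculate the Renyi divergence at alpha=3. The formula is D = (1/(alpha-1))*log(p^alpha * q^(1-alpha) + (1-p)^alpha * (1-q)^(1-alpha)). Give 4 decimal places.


Renyi divergence of order alpha between Bernoulli distributions:
D = (1/(alpha-1))*log(p^alpha * q^(1-alpha) + (1-p)^alpha * (1-q)^(1-alpha)).
alpha = 3, p = 0.2, q = 0.65.
p^alpha * q^(1-alpha) = 0.2^3 * 0.65^-2 = 0.018935.
(1-p)^alpha * (1-q)^(1-alpha) = 0.8^3 * 0.35^-2 = 4.179592.
sum = 0.018935 + 4.179592 = 4.198527.
D = (1/2)*log(4.198527) = 0.7174

0.7174


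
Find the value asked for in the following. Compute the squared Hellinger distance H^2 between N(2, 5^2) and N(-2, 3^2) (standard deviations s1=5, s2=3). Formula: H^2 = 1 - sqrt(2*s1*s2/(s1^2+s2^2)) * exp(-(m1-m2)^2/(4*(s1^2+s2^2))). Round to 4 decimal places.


Squared Hellinger distance for Gaussians:
H^2 = 1 - sqrt(2*s1*s2/(s1^2+s2^2)) * exp(-(m1-m2)^2/(4*(s1^2+s2^2))).
s1^2 = 25, s2^2 = 9, s1^2+s2^2 = 34.
sqrt(2*5*3/(34)) = 0.939336.
(m1-m2)^2 = (4)^2 = 16.
exp(-16/(4*34)) = exp(-0.117647) = 0.88901.
H^2 = 1 - 0.939336*0.88901 = 0.1649

0.1649


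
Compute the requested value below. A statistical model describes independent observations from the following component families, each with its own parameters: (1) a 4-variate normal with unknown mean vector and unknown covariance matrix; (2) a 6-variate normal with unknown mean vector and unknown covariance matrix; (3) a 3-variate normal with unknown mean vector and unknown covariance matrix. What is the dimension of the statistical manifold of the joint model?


The dimension of a statistical manifold equals the number of free
(independent) real parameters of the model. For a product of independent
blocks the parameter counts add.
- 4-variate normal: 4 (mean) + 4*5/2 = 10 (symmetric covariance) = 14.
- 6-variate normal: 6 (mean) + 6*7/2 = 21 (symmetric covariance) = 27.
- 3-variate normal: 3 (mean) + 3*4/2 = 6 (symmetric covariance) = 9.
Total = 14 + 27 + 9 = 50.
Dimension = 50

50


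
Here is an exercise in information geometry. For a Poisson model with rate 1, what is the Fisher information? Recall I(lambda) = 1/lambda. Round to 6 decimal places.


Fisher information for Poisson: I(lambda) = 1/lambda.
lambda = 1.
I(lambda) = 1/1 = 1.000000

1.000000


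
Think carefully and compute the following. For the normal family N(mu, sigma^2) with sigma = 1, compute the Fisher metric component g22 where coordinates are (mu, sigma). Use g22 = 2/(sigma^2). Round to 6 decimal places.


For the 2-parameter normal family, the Fisher metric has:
  g11 = 1/sigma^2, g22 = 2/sigma^2.
sigma = 1, sigma^2 = 1.
g22 = 2.000000

2.000000


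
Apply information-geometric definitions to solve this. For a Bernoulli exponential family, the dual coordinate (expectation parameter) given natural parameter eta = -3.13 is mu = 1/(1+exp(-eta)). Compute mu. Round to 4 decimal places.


Dual coordinate (expectation parameter) for Bernoulli:
mu = 1/(1+exp(-eta)).
eta = -3.13.
exp(-eta) = exp(3.13) = 22.87398.
mu = 1/(1+22.87398) = 0.0419

0.0419


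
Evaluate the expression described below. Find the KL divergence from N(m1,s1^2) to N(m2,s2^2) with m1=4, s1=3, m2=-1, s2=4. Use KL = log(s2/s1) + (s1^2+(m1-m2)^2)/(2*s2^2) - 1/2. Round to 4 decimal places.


KL divergence between normal distributions:
KL = log(s2/s1) + (s1^2 + (m1-m2)^2)/(2*s2^2) - 1/2.
log(4/3) = 0.287682.
(3^2 + (4--1)^2)/(2*4^2) = (9 + 25)/32 = 1.0625.
KL = 0.287682 + 1.0625 - 0.5 = 0.8502

0.8502


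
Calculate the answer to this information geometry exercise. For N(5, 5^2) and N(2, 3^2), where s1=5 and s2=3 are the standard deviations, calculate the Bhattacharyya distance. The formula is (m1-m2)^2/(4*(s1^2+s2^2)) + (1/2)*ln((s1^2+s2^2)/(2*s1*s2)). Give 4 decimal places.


Bhattacharyya distance between two Gaussians:
DB = (m1-m2)^2/(4*(s1^2+s2^2)) + (1/2)*ln((s1^2+s2^2)/(2*s1*s2)).
(m1-m2)^2 = (3)^2 = 9.
s1^2+s2^2 = 25 + 9 = 34.
term1 = 9/136 = 0.066176.
term2 = 0.5*ln(34/30.0) = 0.062582.
DB = 0.066176 + 0.062582 = 0.1288

0.1288


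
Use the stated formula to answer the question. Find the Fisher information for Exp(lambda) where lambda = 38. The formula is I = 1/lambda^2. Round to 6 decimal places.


Fisher information for exponential: I(lambda) = 1/lambda^2.
lambda = 38, lambda^2 = 1444.
I = 1/1444 = 0.000693

0.000693


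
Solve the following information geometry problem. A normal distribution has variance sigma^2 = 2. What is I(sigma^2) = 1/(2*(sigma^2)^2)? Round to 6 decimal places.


Fisher information for variance: I(sigma^2) = 1/(2*sigma^4).
sigma^2 = 2, so sigma^4 = 4.
I = 1/(2*4) = 1/8 = 0.125000

0.125000


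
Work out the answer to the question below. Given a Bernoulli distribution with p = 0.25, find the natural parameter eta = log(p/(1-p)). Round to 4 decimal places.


Natural parameter for Bernoulli: eta = log(p/(1-p)).
p = 0.25, 1-p = 0.75.
p/(1-p) = 0.333333.
eta = log(0.333333) = -1.0986

-1.0986


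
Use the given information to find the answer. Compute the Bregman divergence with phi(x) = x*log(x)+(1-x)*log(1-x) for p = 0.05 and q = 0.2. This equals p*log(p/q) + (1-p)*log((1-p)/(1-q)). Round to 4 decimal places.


Bregman divergence with negative entropy generator:
D = p*log(p/q) + (1-p)*log((1-p)/(1-q)).
p = 0.05, q = 0.2.
p*log(p/q) = 0.05*log(0.05/0.2) = -0.069315.
(1-p)*log((1-p)/(1-q)) = 0.95*log(0.95/0.8) = 0.163258.
D = -0.069315 + 0.163258 = 0.0939

0.0939


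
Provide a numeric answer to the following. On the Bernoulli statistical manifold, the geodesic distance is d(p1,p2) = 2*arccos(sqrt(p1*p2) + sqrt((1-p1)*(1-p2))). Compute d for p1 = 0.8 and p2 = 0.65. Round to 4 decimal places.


Geodesic distance on Bernoulli manifold:
d(p1,p2) = 2*arccos(sqrt(p1*p2) + sqrt((1-p1)*(1-p2))).
sqrt(p1*p2) = sqrt(0.8*0.65) = 0.72111.
sqrt((1-p1)*(1-p2)) = sqrt(0.2*0.35) = 0.264575.
arg = 0.72111 + 0.264575 = 0.985685.
d = 2*arccos(0.985685) = 0.3388

0.3388


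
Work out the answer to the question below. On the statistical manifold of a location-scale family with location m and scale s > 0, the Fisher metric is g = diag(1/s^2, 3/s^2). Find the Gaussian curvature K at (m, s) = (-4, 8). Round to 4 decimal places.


The metric has the form g = (A dm^2 + B ds^2)/s^2 with A = 1, B = 3.
Substitute u = sqrt(A/B)*m: g = B*(du^2 + ds^2)/s^2, i.e. B times the
Poincare upper half-plane metric, which has constant Gaussian curvature -1.
Scaling a 2D metric by a constant c divides the Gaussian curvature by c,
so K = -1/B = -1/(3) = -0.3333 everywhere (the point (m, s) = (-4, 8) is irrelevant:
the curvature is constant).
The requested Gaussian curvature is K = -0.3333.

-0.3333


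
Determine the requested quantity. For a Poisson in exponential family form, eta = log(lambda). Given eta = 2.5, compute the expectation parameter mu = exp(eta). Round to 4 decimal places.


Expectation parameter for Poisson exponential family:
mu = exp(eta).
eta = 2.5.
mu = exp(2.5) = 12.1825

12.1825


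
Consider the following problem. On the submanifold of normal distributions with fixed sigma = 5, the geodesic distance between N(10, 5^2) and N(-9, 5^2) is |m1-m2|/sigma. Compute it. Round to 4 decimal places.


On the fixed-variance normal subfamily, geodesic distance = |m1-m2|/sigma.
|10 - -9| = 19.
sigma = 5.
d = 19/5 = 3.8000

3.8000


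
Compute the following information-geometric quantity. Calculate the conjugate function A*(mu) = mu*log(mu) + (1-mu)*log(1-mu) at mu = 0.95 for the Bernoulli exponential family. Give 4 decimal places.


Legendre transform for Bernoulli:
A*(mu) = mu*log(mu) + (1-mu)*log(1-mu).
mu = 0.95, 1-mu = 0.05.
mu*log(mu) = 0.95*log(0.95) = -0.048729.
(1-mu)*log(1-mu) = 0.05*log(0.05) = -0.149787.
A* = -0.048729 + -0.149787 = -0.1985

-0.1985


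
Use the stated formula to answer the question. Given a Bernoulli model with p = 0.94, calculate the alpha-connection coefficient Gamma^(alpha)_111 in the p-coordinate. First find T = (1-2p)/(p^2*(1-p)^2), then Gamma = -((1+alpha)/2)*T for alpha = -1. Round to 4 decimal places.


Skewness (Amari-Chentsov) tensor: T = (1-2p)/(p^2*(1-p)^2).
p = 0.94, 1-2p = -0.88, p^2 = 0.8836, (1-p)^2 = 0.0036.
T = -0.88/(0.8836 * 0.0036) = -276.646044.
In the p-coordinate, Gamma^(alpha) = Gamma^(0) - (alpha/2)*T with Gamma^(0) = (1/2)*g'(p) = -T/2,
so Gamma^(alpha) = -((1+alpha)/2)*T.
alpha = -1, -(1+alpha)/2 = 0.0.
Gamma = 0.0 * -276.646044 = 0.0000

0.0000


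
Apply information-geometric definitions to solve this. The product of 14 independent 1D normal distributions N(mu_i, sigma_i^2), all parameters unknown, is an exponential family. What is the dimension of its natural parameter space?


Exponential family dimension calculation:
Each univariate normal has two natural parameters (mu/sigma^2 and -1/(2 sigma^2)).
With 14 independent components, dim = 2 * 14 = 28.

28


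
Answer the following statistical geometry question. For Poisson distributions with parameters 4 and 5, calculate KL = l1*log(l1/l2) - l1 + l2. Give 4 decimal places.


KL divergence for Poisson:
KL = l1*log(l1/l2) - l1 + l2.
l1 = 4, l2 = 5.
log(4/5) = -0.223144.
l1*log(l1/l2) = 4 * -0.223144 = -0.892574.
KL = -0.892574 - 4 + 5 = 0.1074

0.1074


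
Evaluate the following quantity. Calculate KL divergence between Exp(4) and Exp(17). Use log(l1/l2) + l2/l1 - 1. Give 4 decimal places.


KL divergence for exponential family:
KL = log(l1/l2) + l2/l1 - 1.
log(4/17) = -1.446919.
17/4 = 4.25.
KL = -1.446919 + 4.25 - 1 = 1.8031

1.8031


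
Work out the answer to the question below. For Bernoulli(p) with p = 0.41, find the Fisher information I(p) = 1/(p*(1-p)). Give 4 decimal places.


For Bernoulli(p), Fisher information is I(p) = 1/(p*(1-p)).
p = 0.41, 1-p = 0.59.
p*(1-p) = 0.2419.
I(p) = 1/0.2419 = 4.1339

4.1339


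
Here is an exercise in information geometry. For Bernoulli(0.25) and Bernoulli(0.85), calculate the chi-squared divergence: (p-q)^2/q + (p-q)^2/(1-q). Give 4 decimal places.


Chi-squared divergence between Bernoulli distributions:
chi^2 = (p-q)^2/q + (p-q)^2/(1-q).
p = 0.25, q = 0.85, p-q = -0.6.
(p-q)^2 = 0.36.
term1 = 0.36/0.85 = 0.423529.
term2 = 0.36/0.15 = 2.4.
chi^2 = 0.423529 + 2.4 = 2.8235

2.8235


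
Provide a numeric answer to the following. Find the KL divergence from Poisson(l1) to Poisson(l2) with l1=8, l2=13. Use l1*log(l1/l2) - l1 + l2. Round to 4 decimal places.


KL divergence for Poisson:
KL = l1*log(l1/l2) - l1 + l2.
l1 = 8, l2 = 13.
log(8/13) = -0.485508.
l1*log(l1/l2) = 8 * -0.485508 = -3.884063.
KL = -3.884063 - 8 + 13 = 1.1159

1.1159


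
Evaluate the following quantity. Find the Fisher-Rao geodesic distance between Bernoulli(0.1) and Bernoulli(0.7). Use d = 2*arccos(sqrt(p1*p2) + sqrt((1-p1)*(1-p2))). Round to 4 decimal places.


Geodesic distance on Bernoulli manifold:
d(p1,p2) = 2*arccos(sqrt(p1*p2) + sqrt((1-p1)*(1-p2))).
sqrt(p1*p2) = sqrt(0.1*0.7) = 0.264575.
sqrt((1-p1)*(1-p2)) = sqrt(0.9*0.3) = 0.519615.
arg = 0.264575 + 0.519615 = 0.78419.
d = 2*arccos(0.78419) = 1.3388

1.3388


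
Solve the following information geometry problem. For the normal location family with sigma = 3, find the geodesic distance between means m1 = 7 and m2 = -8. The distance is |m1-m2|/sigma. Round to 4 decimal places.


On the fixed-variance normal subfamily, geodesic distance = |m1-m2|/sigma.
|7 - -8| = 15.
sigma = 3.
d = 15/3 = 5.0000

5.0000


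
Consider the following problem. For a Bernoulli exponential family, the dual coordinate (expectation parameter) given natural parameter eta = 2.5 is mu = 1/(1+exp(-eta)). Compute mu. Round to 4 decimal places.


Dual coordinate (expectation parameter) for Bernoulli:
mu = 1/(1+exp(-eta)).
eta = 2.5.
exp(-eta) = exp(-2.5) = 0.082085.
mu = 1/(1+0.082085) = 0.9241

0.9241


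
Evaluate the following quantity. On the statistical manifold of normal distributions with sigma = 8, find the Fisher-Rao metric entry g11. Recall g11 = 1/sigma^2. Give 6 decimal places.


For the 2-parameter normal family, the Fisher metric has:
  g11 = 1/sigma^2, g22 = 2/sigma^2.
sigma = 8, sigma^2 = 64.
g11 = 0.015625

0.015625


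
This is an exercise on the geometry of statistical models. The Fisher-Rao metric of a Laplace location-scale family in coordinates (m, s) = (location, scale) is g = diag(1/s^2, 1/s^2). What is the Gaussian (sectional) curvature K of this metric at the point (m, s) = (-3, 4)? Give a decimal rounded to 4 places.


The metric has the form g = (A dm^2 + B ds^2)/s^2 with A = 1, B = 1.
Substitute u = sqrt(A/B)*m: g = B*(du^2 + ds^2)/s^2, i.e. B times the
Poincare upper half-plane metric, which has constant Gaussian curvature -1.
Scaling a 2D metric by a constant c divides the Gaussian curvature by c,
so K = -1/B = -1/(1) = -1.0000 everywhere (the point (m, s) = (-3, 4) is irrelevant:
the curvature is constant).
The requested Gaussian curvature is K = -1.0000.

-1.0000


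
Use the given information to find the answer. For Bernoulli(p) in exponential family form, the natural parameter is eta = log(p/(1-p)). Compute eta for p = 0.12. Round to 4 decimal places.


Natural parameter for Bernoulli: eta = log(p/(1-p)).
p = 0.12, 1-p = 0.88.
p/(1-p) = 0.136364.
eta = log(0.136364) = -1.9924

-1.9924


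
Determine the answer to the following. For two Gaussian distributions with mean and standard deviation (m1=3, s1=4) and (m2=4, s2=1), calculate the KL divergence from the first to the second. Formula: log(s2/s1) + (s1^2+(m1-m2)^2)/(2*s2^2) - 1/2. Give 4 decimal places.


KL divergence between normal distributions:
KL = log(s2/s1) + (s1^2 + (m1-m2)^2)/(2*s2^2) - 1/2.
log(1/4) = -1.386294.
(4^2 + (3-4)^2)/(2*1^2) = (16 + 1)/2 = 8.5.
KL = -1.386294 + 8.5 - 0.5 = 6.6137

6.6137


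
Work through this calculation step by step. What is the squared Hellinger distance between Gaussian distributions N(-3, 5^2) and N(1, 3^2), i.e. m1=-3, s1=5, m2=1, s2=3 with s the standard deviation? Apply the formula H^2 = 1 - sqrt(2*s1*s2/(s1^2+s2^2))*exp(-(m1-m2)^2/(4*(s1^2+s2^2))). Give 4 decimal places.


Squared Hellinger distance for Gaussians:
H^2 = 1 - sqrt(2*s1*s2/(s1^2+s2^2)) * exp(-(m1-m2)^2/(4*(s1^2+s2^2))).
s1^2 = 25, s2^2 = 9, s1^2+s2^2 = 34.
sqrt(2*5*3/(34)) = 0.939336.
(m1-m2)^2 = (-4)^2 = 16.
exp(-16/(4*34)) = exp(-0.117647) = 0.88901.
H^2 = 1 - 0.939336*0.88901 = 0.1649

0.1649


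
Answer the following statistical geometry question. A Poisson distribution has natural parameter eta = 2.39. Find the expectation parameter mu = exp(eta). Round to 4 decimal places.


Expectation parameter for Poisson exponential family:
mu = exp(eta).
eta = 2.39.
mu = exp(2.39) = 10.9135

10.9135


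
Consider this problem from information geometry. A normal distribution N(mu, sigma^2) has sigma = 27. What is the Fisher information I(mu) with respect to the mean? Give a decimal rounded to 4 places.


The Fisher information for the mean of a normal distribution is I(mu) = 1/sigma^2.
sigma = 27, so sigma^2 = 729.
I(mu) = 1/729 = 0.0014

0.0014


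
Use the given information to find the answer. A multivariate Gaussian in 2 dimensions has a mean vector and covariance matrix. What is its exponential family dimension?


Exponential family dimension calculation:
For 2-dim MVN: mean has 2 params, covariance has 2*3/2 = 3 unique entries.
Total dim = 2 + 3 = 5.

5


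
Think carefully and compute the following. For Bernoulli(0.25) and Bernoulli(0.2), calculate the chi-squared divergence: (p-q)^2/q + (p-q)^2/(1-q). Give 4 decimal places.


Chi-squared divergence between Bernoulli distributions:
chi^2 = (p-q)^2/q + (p-q)^2/(1-q).
p = 0.25, q = 0.2, p-q = 0.05.
(p-q)^2 = 0.0025.
term1 = 0.0025/0.2 = 0.0125.
term2 = 0.0025/0.8 = 0.003125.
chi^2 = 0.0125 + 0.003125 = 0.0156

0.0156


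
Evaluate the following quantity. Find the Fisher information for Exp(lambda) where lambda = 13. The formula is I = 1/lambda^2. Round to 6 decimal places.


Fisher information for exponential: I(lambda) = 1/lambda^2.
lambda = 13, lambda^2 = 169.
I = 1/169 = 0.005917

0.005917


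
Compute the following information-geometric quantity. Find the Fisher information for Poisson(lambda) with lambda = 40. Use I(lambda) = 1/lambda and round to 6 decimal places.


Fisher information for Poisson: I(lambda) = 1/lambda.
lambda = 40.
I(lambda) = 1/40 = 0.025000

0.025000


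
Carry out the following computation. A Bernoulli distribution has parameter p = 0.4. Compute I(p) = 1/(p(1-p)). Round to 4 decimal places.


For Bernoulli(p), Fisher information is I(p) = 1/(p*(1-p)).
p = 0.4, 1-p = 0.6.
p*(1-p) = 0.24.
I(p) = 1/0.24 = 4.1667

4.1667


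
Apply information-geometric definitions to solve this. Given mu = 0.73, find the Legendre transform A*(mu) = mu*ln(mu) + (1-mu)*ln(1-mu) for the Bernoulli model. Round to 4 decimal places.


Legendre transform for Bernoulli:
A*(mu) = mu*log(mu) + (1-mu)*log(1-mu).
mu = 0.73, 1-mu = 0.27.
mu*log(mu) = 0.73*log(0.73) = -0.229739.
(1-mu)*log(1-mu) = 0.27*log(0.27) = -0.35352.
A* = -0.229739 + -0.35352 = -0.5833

-0.5833


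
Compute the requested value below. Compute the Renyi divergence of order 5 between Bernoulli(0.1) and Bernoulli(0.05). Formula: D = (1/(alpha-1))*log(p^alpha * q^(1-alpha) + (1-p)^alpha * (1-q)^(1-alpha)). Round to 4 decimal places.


Renyi divergence of order alpha between Bernoulli distributions:
D = (1/(alpha-1))*log(p^alpha * q^(1-alpha) + (1-p)^alpha * (1-q)^(1-alpha)).
alpha = 5, p = 0.1, q = 0.05.
p^alpha * q^(1-alpha) = 0.1^5 * 0.05^-4 = 1.6.
(1-p)^alpha * (1-q)^(1-alpha) = 0.9^5 * 0.95^-4 = 0.724967.
sum = 1.6 + 0.724967 = 2.324967.
D = (1/4)*log(2.324967) = 0.2109

0.2109


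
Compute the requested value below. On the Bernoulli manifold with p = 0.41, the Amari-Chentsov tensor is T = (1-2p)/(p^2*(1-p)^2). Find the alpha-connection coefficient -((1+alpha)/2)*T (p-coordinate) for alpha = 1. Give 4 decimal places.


Skewness (Amari-Chentsov) tensor: T = (1-2p)/(p^2*(1-p)^2).
p = 0.41, 1-2p = 0.18, p^2 = 0.1681, (1-p)^2 = 0.3481.
T = 0.18/(0.1681 * 0.3481) = 3.076102.
In the p-coordinate, Gamma^(alpha) = Gamma^(0) - (alpha/2)*T with Gamma^(0) = (1/2)*g'(p) = -T/2,
so Gamma^(alpha) = -((1+alpha)/2)*T.
alpha = 1, -(1+alpha)/2 = -1.0.
Gamma = -1.0 * 3.076102 = -3.0761

-3.0761


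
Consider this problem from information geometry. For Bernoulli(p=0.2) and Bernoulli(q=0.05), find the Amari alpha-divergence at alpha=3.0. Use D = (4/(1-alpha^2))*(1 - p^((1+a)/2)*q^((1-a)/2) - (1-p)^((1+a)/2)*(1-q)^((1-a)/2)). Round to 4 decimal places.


Amari alpha-divergence:
D = (4/(1-alpha^2))*(1 - p^((1+a)/2)*q^((1-a)/2) - (1-p)^((1+a)/2)*(1-q)^((1-a)/2)).
alpha = 3.0, p = 0.2, q = 0.05.
e1 = (1+alpha)/2 = 2.0, e2 = (1-alpha)/2 = -1.0.
t1 = p^e1 * q^e2 = 0.2^2.0 * 0.05^-1.0 = 0.8.
t2 = (1-p)^e1 * (1-q)^e2 = 0.8^2.0 * 0.95^-1.0 = 0.673684.
4/(1-alpha^2) = -0.5.
D = -0.5*(1 - 0.8 - 0.673684) = 0.2368

0.2368


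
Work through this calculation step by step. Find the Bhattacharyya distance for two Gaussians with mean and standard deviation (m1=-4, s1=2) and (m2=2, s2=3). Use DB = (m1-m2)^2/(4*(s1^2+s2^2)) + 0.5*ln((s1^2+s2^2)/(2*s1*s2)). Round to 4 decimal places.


Bhattacharyya distance between two Gaussians:
DB = (m1-m2)^2/(4*(s1^2+s2^2)) + (1/2)*ln((s1^2+s2^2)/(2*s1*s2)).
(m1-m2)^2 = (-6)^2 = 36.
s1^2+s2^2 = 4 + 9 = 13.
term1 = 36/52 = 0.692308.
term2 = 0.5*ln(13/12.0) = 0.040021.
DB = 0.692308 + 0.040021 = 0.7323

0.7323


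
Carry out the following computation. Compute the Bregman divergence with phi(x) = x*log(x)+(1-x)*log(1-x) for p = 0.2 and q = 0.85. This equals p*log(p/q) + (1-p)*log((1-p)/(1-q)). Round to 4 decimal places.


Bregman divergence with negative entropy generator:
D = p*log(p/q) + (1-p)*log((1-p)/(1-q)).
p = 0.2, q = 0.85.
p*log(p/q) = 0.2*log(0.2/0.85) = -0.289384.
(1-p)*log((1-p)/(1-q)) = 0.8*log(0.8/0.15) = 1.339181.
D = -0.289384 + 1.339181 = 1.0498

1.0498


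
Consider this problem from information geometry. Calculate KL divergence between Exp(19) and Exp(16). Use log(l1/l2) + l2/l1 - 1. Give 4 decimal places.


KL divergence for exponential family:
KL = log(l1/l2) + l2/l1 - 1.
log(19/16) = 0.17185.
16/19 = 0.842105.
KL = 0.17185 + 0.842105 - 1 = 0.0140

0.0140


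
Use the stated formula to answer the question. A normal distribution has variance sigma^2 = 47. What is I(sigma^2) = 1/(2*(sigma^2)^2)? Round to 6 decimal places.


Fisher information for variance: I(sigma^2) = 1/(2*sigma^4).
sigma^2 = 47, so sigma^4 = 2209.
I = 1/(2*2209) = 1/4418 = 0.000226

0.000226


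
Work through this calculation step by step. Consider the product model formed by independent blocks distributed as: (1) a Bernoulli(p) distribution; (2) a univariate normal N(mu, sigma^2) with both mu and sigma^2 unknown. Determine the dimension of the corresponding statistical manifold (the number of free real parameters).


The dimension of a statistical manifold equals the number of free
(independent) real parameters of the model. For a product of independent
blocks the parameter counts add.
- Bernoulli (p): 1.
- normal (mu, sigma^2): 2.
Total = 1 + 2 = 3.
Dimension = 3

3


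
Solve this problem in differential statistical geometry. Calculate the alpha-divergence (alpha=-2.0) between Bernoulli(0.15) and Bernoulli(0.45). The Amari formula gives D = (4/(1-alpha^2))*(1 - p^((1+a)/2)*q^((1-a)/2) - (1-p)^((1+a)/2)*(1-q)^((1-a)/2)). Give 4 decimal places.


Amari alpha-divergence:
D = (4/(1-alpha^2))*(1 - p^((1+a)/2)*q^((1-a)/2) - (1-p)^((1+a)/2)*(1-q)^((1-a)/2)).
alpha = -2.0, p = 0.15, q = 0.45.
e1 = (1+alpha)/2 = -0.5, e2 = (1-alpha)/2 = 1.5.
t1 = p^e1 * q^e2 = 0.15^-0.5 * 0.45^1.5 = 0.779423.
t2 = (1-p)^e1 * (1-q)^e2 = 0.85^-0.5 * 0.55^1.5 = 0.44242.
4/(1-alpha^2) = -1.333333.
D = -1.333333*(1 - 0.779423 - 0.44242) = 0.2958

0.2958


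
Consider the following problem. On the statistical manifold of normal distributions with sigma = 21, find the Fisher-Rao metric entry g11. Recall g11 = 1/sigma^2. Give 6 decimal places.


For the 2-parameter normal family, the Fisher metric has:
  g11 = 1/sigma^2, g22 = 2/sigma^2.
sigma = 21, sigma^2 = 441.
g11 = 0.002268

0.002268


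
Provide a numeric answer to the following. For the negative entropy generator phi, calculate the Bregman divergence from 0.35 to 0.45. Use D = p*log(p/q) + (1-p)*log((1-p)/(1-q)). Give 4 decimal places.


Bregman divergence with negative entropy generator:
D = p*log(p/q) + (1-p)*log((1-p)/(1-q)).
p = 0.35, q = 0.45.
p*log(p/q) = 0.35*log(0.35/0.45) = -0.08796.
(1-p)*log((1-p)/(1-q)) = 0.65*log(0.65/0.55) = 0.108585.
D = -0.08796 + 0.108585 = 0.0206

0.0206


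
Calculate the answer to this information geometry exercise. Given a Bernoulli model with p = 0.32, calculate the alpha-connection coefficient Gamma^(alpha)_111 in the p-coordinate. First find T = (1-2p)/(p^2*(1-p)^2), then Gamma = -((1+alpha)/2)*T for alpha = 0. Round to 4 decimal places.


Skewness (Amari-Chentsov) tensor: T = (1-2p)/(p^2*(1-p)^2).
p = 0.32, 1-2p = 0.36, p^2 = 0.1024, (1-p)^2 = 0.4624.
T = 0.36/(0.1024 * 0.4624) = 7.602995.
In the p-coordinate, Gamma^(alpha) = Gamma^(0) - (alpha/2)*T with Gamma^(0) = (1/2)*g'(p) = -T/2,
so Gamma^(alpha) = -((1+alpha)/2)*T.
alpha = 0, -(1+alpha)/2 = -0.5.
Gamma = -0.5 * 7.602995 = -3.8015

-3.8015


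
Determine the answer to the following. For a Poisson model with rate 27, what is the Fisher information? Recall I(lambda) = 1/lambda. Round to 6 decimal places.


Fisher information for Poisson: I(lambda) = 1/lambda.
lambda = 27.
I(lambda) = 1/27 = 0.037037

0.037037


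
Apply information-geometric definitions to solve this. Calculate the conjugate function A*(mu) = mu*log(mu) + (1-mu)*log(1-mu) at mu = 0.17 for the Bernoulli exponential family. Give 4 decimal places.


Legendre transform for Bernoulli:
A*(mu) = mu*log(mu) + (1-mu)*log(1-mu).
mu = 0.17, 1-mu = 0.83.
mu*log(mu) = 0.17*log(0.17) = -0.301233.
(1-mu)*log(1-mu) = 0.83*log(0.83) = -0.154654.
A* = -0.301233 + -0.154654 = -0.4559

-0.4559


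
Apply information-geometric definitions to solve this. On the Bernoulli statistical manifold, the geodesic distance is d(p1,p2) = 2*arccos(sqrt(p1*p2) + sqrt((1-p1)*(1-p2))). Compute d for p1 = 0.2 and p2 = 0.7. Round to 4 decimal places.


Geodesic distance on Bernoulli manifold:
d(p1,p2) = 2*arccos(sqrt(p1*p2) + sqrt((1-p1)*(1-p2))).
sqrt(p1*p2) = sqrt(0.2*0.7) = 0.374166.
sqrt((1-p1)*(1-p2)) = sqrt(0.8*0.3) = 0.489898.
arg = 0.374166 + 0.489898 = 0.864064.
d = 2*arccos(0.864064) = 1.0550

1.0550


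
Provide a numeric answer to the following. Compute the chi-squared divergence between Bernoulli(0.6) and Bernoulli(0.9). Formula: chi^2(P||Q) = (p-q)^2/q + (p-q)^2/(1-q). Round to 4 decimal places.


Chi-squared divergence between Bernoulli distributions:
chi^2 = (p-q)^2/q + (p-q)^2/(1-q).
p = 0.6, q = 0.9, p-q = -0.3.
(p-q)^2 = 0.09.
term1 = 0.09/0.9 = 0.1.
term2 = 0.09/0.1 = 0.9.
chi^2 = 0.1 + 0.9 = 1.0000

1.0000


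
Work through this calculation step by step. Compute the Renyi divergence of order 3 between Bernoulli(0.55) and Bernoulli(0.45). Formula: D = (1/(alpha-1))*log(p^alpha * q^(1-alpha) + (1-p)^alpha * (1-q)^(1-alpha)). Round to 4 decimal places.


Renyi divergence of order alpha between Bernoulli distributions:
D = (1/(alpha-1))*log(p^alpha * q^(1-alpha) + (1-p)^alpha * (1-q)^(1-alpha)).
alpha = 3, p = 0.55, q = 0.45.
p^alpha * q^(1-alpha) = 0.55^3 * 0.45^-2 = 0.821605.
(1-p)^alpha * (1-q)^(1-alpha) = 0.45^3 * 0.55^-2 = 0.30124.
sum = 0.821605 + 0.30124 = 1.122845.
D = (1/2)*log(1.122845) = 0.0579

0.0579


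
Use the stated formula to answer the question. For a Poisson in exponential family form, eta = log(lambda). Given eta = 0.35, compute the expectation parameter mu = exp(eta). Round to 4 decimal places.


Expectation parameter for Poisson exponential family:
mu = exp(eta).
eta = 0.35.
mu = exp(0.35) = 1.4191

1.4191


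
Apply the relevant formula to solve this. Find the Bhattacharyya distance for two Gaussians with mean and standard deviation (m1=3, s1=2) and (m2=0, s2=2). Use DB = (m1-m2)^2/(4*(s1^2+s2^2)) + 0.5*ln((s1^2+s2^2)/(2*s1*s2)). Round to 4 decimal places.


Bhattacharyya distance between two Gaussians:
DB = (m1-m2)^2/(4*(s1^2+s2^2)) + (1/2)*ln((s1^2+s2^2)/(2*s1*s2)).
(m1-m2)^2 = (3)^2 = 9.
s1^2+s2^2 = 4 + 4 = 8.
term1 = 9/32 = 0.28125.
term2 = 0.5*ln(8/8.0) = 0.0.
DB = 0.28125 + 0.0 = 0.2813

0.2813


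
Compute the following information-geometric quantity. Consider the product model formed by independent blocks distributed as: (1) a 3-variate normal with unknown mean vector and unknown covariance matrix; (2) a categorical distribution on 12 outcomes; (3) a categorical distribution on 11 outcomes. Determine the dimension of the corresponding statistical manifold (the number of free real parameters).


The dimension of a statistical manifold equals the number of free
(independent) real parameters of the model. For a product of independent
blocks the parameter counts add.
- 3-variate normal: 3 (mean) + 3*4/2 = 6 (symmetric covariance) = 9.
- categorical on 12 outcomes (probabilities sum to 1): 12-1 = 11.
- categorical on 11 outcomes (probabilities sum to 1): 11-1 = 10.
Total = 9 + 11 + 10 = 30.
Dimension = 30

30


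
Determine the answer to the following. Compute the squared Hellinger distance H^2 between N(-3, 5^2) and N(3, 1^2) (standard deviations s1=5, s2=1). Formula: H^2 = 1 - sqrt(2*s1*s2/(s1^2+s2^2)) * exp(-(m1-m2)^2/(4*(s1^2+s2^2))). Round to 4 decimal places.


Squared Hellinger distance for Gaussians:
H^2 = 1 - sqrt(2*s1*s2/(s1^2+s2^2)) * exp(-(m1-m2)^2/(4*(s1^2+s2^2))).
s1^2 = 25, s2^2 = 1, s1^2+s2^2 = 26.
sqrt(2*5*1/(26)) = 0.620174.
(m1-m2)^2 = (-6)^2 = 36.
exp(-36/(4*26)) = exp(-0.346154) = 0.707404.
H^2 = 1 - 0.620174*0.707404 = 0.5613

0.5613


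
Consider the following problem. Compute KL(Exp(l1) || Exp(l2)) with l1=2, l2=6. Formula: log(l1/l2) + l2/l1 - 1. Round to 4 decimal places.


KL divergence for exponential family:
KL = log(l1/l2) + l2/l1 - 1.
log(2/6) = -1.098612.
6/2 = 3.0.
KL = -1.098612 + 3.0 - 1 = 0.9014

0.9014


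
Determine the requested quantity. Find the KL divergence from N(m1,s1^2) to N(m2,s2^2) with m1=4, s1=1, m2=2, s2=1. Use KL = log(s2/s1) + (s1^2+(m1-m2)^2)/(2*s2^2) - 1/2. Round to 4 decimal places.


KL divergence between normal distributions:
KL = log(s2/s1) + (s1^2 + (m1-m2)^2)/(2*s2^2) - 1/2.
log(1/1) = 0.0.
(1^2 + (4-2)^2)/(2*1^2) = (1 + 4)/2 = 2.5.
KL = 0.0 + 2.5 - 0.5 = 2.0000

2.0000


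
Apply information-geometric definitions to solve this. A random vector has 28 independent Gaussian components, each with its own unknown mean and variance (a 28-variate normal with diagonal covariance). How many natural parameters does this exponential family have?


Exponential family dimension calculation:
Each univariate normal has two natural parameters (mu/sigma^2 and -1/(2 sigma^2)).
With 28 independent components, dim = 2 * 28 = 56.

56


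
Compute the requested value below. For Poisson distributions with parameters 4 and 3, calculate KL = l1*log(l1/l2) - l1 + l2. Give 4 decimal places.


KL divergence for Poisson:
KL = l1*log(l1/l2) - l1 + l2.
l1 = 4, l2 = 3.
log(4/3) = 0.287682.
l1*log(l1/l2) = 4 * 0.287682 = 1.150728.
KL = 1.150728 - 4 + 3 = 0.1507

0.1507


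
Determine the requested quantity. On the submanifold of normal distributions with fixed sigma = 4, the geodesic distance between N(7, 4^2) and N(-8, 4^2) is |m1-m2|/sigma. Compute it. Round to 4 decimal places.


On the fixed-variance normal subfamily, geodesic distance = |m1-m2|/sigma.
|7 - -8| = 15.
sigma = 4.
d = 15/4 = 3.7500

3.7500


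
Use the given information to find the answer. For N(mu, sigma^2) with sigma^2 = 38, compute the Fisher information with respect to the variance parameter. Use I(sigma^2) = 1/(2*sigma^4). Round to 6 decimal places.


Fisher information for variance: I(sigma^2) = 1/(2*sigma^4).
sigma^2 = 38, so sigma^4 = 1444.
I = 1/(2*1444) = 1/2888 = 0.000346

0.000346


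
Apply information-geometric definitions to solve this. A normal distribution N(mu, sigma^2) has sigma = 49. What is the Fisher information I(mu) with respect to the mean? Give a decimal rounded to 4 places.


The Fisher information for the mean of a normal distribution is I(mu) = 1/sigma^2.
sigma = 49, so sigma^2 = 2401.
I(mu) = 1/2401 = 0.0004

0.0004


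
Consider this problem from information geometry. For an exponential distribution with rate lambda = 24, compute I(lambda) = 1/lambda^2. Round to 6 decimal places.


Fisher information for exponential: I(lambda) = 1/lambda^2.
lambda = 24, lambda^2 = 576.
I = 1/576 = 0.001736

0.001736


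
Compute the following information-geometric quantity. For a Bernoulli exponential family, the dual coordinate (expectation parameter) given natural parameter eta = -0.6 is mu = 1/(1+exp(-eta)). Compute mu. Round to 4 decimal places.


Dual coordinate (expectation parameter) for Bernoulli:
mu = 1/(1+exp(-eta)).
eta = -0.6.
exp(-eta) = exp(0.6) = 1.822119.
mu = 1/(1+1.822119) = 0.3543

0.3543


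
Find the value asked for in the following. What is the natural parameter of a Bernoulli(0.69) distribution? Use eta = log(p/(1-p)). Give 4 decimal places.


Natural parameter for Bernoulli: eta = log(p/(1-p)).
p = 0.69, 1-p = 0.31.
p/(1-p) = 2.225806.
eta = log(2.225806) = 0.8001

0.8001


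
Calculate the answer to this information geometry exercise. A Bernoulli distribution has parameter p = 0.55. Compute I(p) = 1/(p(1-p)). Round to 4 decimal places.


For Bernoulli(p), Fisher information is I(p) = 1/(p*(1-p)).
p = 0.55, 1-p = 0.45.
p*(1-p) = 0.2475.
I(p) = 1/0.2475 = 4.0404

4.0404


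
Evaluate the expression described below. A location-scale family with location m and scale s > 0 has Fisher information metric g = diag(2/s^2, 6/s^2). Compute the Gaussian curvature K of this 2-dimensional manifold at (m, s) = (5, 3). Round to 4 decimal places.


The metric has the form g = (A dm^2 + B ds^2)/s^2 with A = 2, B = 6.
Substitute u = sqrt(A/B)*m: g = B*(du^2 + ds^2)/s^2, i.e. B times the
Poincare upper half-plane metric, which has constant Gaussian curvature -1.
Scaling a 2D metric by a constant c divides the Gaussian curvature by c,
so K = -1/B = -1/(6) = -0.1667 everywhere (the point (m, s) = (5, 3) is irrelevant:
the curvature is constant).
The requested Gaussian curvature is K = -0.1667.

-0.1667


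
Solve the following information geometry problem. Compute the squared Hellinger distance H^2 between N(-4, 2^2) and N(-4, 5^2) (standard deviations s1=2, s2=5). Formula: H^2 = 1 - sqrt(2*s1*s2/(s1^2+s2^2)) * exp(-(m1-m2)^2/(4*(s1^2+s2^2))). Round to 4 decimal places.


Squared Hellinger distance for Gaussians:
H^2 = 1 - sqrt(2*s1*s2/(s1^2+s2^2)) * exp(-(m1-m2)^2/(4*(s1^2+s2^2))).
s1^2 = 4, s2^2 = 25, s1^2+s2^2 = 29.
sqrt(2*2*5/(29)) = 0.830455.
(m1-m2)^2 = (0)^2 = 0.
exp(-0/(4*29)) = exp(0.0) = 1.0.
H^2 = 1 - 0.830455*1.0 = 0.1695

0.1695


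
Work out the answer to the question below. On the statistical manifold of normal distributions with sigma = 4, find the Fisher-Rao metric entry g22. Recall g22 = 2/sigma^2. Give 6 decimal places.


For the 2-parameter normal family, the Fisher metric has:
  g11 = 1/sigma^2, g22 = 2/sigma^2.
sigma = 4, sigma^2 = 16.
g22 = 0.125000

0.125000


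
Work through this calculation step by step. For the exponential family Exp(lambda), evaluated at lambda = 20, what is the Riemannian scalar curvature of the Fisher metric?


This family has a single free parameter, so its statistical manifold
is 1-dimensional. The Riemann curvature tensor of any 1-dimensional
Riemannian manifold vanishes identically, so R = 0.

0


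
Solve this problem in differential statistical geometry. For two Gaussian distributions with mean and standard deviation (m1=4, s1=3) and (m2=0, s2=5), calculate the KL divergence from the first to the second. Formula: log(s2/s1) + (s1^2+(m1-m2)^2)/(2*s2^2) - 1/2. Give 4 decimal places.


KL divergence between normal distributions:
KL = log(s2/s1) + (s1^2 + (m1-m2)^2)/(2*s2^2) - 1/2.
log(5/3) = 0.510826.
(3^2 + (4-0)^2)/(2*5^2) = (9 + 16)/50 = 0.5.
KL = 0.510826 + 0.5 - 0.5 = 0.5108

0.5108


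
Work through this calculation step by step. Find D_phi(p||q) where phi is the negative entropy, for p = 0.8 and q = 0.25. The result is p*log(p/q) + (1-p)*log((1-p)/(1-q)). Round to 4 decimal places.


Bregman divergence with negative entropy generator:
D = p*log(p/q) + (1-p)*log((1-p)/(1-q)).
p = 0.8, q = 0.25.
p*log(p/q) = 0.8*log(0.8/0.25) = 0.930521.
(1-p)*log((1-p)/(1-q)) = 0.2*log(0.2/0.75) = -0.264351.
D = 0.930521 + -0.264351 = 0.6662

0.6662


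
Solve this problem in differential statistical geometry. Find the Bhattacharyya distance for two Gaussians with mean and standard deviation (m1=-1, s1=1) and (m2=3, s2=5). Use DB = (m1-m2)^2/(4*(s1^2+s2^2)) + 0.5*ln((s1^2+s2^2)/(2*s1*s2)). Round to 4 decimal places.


Bhattacharyya distance between two Gaussians:
DB = (m1-m2)^2/(4*(s1^2+s2^2)) + (1/2)*ln((s1^2+s2^2)/(2*s1*s2)).
(m1-m2)^2 = (-4)^2 = 16.
s1^2+s2^2 = 1 + 25 = 26.
term1 = 16/104 = 0.153846.
term2 = 0.5*ln(26/10.0) = 0.477756.
DB = 0.153846 + 0.477756 = 0.6316

0.6316


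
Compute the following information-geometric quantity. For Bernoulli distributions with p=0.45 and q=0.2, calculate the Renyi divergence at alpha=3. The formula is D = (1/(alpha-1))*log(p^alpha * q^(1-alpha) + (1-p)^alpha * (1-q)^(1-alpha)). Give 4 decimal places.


Renyi divergence of order alpha between Bernoulli distributions:
D = (1/(alpha-1))*log(p^alpha * q^(1-alpha) + (1-p)^alpha * (1-q)^(1-alpha)).
alpha = 3, p = 0.45, q = 0.2.
p^alpha * q^(1-alpha) = 0.45^3 * 0.2^-2 = 2.278125.
(1-p)^alpha * (1-q)^(1-alpha) = 0.55^3 * 0.8^-2 = 0.259961.
sum = 2.278125 + 0.259961 = 2.538086.
D = (1/2)*log(2.538086) = 0.4657

0.4657
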